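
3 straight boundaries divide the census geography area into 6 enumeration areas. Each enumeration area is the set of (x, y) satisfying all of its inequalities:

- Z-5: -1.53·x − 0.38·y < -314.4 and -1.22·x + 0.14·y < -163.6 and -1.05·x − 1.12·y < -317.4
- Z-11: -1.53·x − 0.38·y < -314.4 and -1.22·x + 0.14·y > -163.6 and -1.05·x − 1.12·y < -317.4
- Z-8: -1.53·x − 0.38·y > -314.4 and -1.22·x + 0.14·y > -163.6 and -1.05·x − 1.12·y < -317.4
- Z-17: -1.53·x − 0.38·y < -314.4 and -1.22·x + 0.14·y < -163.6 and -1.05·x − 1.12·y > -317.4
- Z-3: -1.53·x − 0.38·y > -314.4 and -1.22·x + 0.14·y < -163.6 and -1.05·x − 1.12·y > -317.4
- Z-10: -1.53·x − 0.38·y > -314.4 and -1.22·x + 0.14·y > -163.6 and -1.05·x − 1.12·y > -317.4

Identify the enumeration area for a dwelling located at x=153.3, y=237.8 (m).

-1.53·153.3 − 0.38·237.8 = -324.913, which is < -314.4
-1.22·153.3 + 0.14·237.8 = -153.734, which is > -163.6
-1.05·153.3 − 1.12·237.8 = -427.301, which is < -317.4
This sign pattern matches Z-11.

Z-11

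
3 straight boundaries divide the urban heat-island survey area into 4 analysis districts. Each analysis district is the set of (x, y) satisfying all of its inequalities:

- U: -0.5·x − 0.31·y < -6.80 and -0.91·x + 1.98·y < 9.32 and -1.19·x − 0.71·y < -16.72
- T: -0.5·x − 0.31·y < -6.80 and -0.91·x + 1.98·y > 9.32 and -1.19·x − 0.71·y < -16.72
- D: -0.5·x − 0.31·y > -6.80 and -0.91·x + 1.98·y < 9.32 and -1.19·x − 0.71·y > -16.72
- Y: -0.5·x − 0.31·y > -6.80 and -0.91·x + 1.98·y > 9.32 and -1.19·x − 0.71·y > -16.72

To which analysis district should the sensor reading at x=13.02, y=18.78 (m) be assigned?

T

-0.5·13.02 − 0.31·18.78 = -12.332, which is < -6.80
-0.91·13.02 + 1.98·18.78 = 25.336, which is > 9.32
-1.19·13.02 − 0.71·18.78 = -28.828, which is < -16.72
This sign pattern matches T.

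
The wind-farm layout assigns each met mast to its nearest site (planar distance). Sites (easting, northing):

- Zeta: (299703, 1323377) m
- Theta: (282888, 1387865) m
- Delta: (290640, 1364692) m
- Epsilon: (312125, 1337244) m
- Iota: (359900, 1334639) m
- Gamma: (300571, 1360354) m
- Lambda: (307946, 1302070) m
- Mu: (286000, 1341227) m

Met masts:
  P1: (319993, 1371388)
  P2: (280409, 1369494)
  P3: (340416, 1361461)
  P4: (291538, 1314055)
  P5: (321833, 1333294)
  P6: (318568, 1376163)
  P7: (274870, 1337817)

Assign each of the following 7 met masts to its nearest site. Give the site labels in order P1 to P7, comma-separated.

P1 → Gamma (d²=498963240.00)
P2 → Delta (d²=127732565.00)
P3 → Iota (d²=1099045940.00)
P4 → Zeta (d²=153566909.00)
P5 → Epsilon (d²=109847764.00)
P6 → Gamma (d²=573816490.00)
P7 → Mu (d²=135505000.00)

Gamma, Delta, Iota, Zeta, Epsilon, Gamma, Mu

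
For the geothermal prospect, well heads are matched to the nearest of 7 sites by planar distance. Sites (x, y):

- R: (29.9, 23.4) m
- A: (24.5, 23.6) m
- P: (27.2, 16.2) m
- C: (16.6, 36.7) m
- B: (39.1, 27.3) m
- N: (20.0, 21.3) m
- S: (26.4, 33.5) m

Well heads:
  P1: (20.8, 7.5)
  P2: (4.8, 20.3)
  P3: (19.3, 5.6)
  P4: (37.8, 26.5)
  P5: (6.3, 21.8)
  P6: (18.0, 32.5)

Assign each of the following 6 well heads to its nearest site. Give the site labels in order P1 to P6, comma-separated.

P1 → P (d²=116.65)
P2 → N (d²=232.04)
P3 → P (d²=174.77)
P4 → B (d²=2.33)
P5 → N (d²=187.94)
P6 → C (d²=19.60)

P, N, P, B, N, C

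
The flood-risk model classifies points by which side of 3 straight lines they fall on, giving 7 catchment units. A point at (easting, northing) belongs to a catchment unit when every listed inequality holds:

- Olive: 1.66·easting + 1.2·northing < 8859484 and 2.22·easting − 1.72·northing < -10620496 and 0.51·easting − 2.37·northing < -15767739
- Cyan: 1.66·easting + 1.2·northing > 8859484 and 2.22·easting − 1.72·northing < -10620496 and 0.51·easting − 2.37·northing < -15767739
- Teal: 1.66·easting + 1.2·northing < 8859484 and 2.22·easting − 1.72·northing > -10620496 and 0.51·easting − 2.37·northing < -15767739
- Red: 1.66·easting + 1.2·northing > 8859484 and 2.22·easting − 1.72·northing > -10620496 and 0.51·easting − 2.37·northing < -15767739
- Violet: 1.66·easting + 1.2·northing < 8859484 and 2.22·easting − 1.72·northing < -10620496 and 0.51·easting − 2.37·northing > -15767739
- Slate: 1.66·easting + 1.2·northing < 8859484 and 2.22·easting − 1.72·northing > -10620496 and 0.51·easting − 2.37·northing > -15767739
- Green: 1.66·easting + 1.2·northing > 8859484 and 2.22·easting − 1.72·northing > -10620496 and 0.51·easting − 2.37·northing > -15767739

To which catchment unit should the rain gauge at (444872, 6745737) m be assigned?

Slate

1.66·444872 + 1.2·6745737 = 8833371.920, which is < 8859484
2.22·444872 − 1.72·6745737 = -10615051.800, which is > -10620496
0.51·444872 − 2.37·6745737 = -15760511.970, which is > -15767739
This sign pattern matches Slate.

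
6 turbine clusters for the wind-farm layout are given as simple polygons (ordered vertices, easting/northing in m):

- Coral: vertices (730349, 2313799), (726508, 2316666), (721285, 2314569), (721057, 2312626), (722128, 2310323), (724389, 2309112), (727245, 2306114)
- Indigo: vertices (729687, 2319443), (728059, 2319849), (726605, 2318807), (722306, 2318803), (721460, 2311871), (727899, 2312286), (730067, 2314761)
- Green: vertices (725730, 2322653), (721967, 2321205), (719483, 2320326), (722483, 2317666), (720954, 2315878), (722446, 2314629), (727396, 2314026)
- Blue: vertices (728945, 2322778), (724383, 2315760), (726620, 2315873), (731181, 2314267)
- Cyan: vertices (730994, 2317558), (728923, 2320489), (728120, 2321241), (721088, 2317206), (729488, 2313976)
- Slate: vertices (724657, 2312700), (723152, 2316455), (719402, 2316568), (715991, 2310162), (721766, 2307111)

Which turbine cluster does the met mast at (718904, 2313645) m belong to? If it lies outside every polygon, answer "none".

Cast a ray rightward from (718904, 2313645). For each polygon, the edges (by vertex number in listed order) whose endpoints lie on opposite sides of northing = 2313645, where each meets that height, and whether that is right or left of the point:
Coral: 3–4 at easting≈721176.6 (right), 7–1 at easting≈730286.8 (right) → 2 crossings.
Indigo: 4–5 at easting≈721676.5 (right), 6–7 at easting≈729089.4 (right) → 2 crossings.
Green: no edge straddles that height → 0 crossings.
Blue: no edge straddles that height → 0 crossings.
Cyan: no edge straddles that height → 0 crossings.
Slate: 1–2 at easting≈724278.2 (right), 3–4 at easting≈717845.6 (left) → 1 crossing.
Only Slate has an odd count, so the point is inside Slate.

Slate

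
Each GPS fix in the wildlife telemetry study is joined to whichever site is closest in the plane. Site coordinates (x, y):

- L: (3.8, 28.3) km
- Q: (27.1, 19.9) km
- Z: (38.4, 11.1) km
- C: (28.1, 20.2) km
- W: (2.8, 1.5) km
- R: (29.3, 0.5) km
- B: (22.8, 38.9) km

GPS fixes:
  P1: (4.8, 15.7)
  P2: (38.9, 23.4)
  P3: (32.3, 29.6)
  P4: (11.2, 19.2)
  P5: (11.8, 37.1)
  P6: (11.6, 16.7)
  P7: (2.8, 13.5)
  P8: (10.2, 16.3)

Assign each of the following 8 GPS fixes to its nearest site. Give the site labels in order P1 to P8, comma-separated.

P1 → L (d²=159.76)
P2 → C (d²=126.88)
P3 → C (d²=106.00)
P4 → L (d²=137.57)
P5 → B (d²=124.24)
P6 → L (d²=195.40)
P7 → W (d²=144.00)
P8 → L (d²=184.96)

L, C, C, L, B, L, W, L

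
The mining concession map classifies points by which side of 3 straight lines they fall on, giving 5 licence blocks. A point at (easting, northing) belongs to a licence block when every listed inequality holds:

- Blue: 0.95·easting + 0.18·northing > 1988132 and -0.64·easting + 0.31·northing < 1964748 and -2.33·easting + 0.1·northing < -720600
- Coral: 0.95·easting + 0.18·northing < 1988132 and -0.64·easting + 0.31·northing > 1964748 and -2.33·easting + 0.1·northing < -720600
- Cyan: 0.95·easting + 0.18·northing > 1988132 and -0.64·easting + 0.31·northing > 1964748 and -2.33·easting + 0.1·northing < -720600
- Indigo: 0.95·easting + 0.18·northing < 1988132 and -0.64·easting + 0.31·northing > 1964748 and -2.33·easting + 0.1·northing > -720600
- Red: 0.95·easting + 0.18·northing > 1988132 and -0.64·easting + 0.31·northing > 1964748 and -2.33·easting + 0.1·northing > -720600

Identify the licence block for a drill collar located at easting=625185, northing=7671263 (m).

0.95·625185 + 0.18·7671263 = 1974753.090, which is < 1988132
-0.64·625185 + 0.31·7671263 = 1977973.130, which is > 1964748
-2.33·625185 + 0.1·7671263 = -689554.750, which is > -720600
This sign pattern matches Indigo.

Indigo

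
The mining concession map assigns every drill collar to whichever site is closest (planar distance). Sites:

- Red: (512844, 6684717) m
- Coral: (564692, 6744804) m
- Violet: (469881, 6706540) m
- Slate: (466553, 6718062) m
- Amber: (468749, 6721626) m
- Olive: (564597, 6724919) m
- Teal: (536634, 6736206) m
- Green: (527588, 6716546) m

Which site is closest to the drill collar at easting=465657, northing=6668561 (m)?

Squared distances to each site:
Red: 2487629305.000; Coral: 15620926274.000; Violet: 1460246617.000; Slate: 2451151817.000; Amber: 2825454689.000; Olive: 12965347764.000; Teal: 9613580554.000; Green: 6138008986.000.
Minimum at Violet.

Violet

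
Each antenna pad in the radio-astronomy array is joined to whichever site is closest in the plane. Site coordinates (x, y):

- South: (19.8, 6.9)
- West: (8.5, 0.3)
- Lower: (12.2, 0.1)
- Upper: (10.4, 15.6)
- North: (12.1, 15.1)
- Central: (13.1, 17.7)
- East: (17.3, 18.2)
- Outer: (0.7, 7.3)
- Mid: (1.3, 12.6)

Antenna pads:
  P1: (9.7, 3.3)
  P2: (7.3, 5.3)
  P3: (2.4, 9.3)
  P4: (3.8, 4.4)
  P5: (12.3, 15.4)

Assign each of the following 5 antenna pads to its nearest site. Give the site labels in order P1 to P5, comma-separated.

West, West, Outer, Outer, North

P1 → West (d²=10.44)
P2 → West (d²=26.44)
P3 → Outer (d²=6.89)
P4 → Outer (d²=18.02)
P5 → North (d²=0.13)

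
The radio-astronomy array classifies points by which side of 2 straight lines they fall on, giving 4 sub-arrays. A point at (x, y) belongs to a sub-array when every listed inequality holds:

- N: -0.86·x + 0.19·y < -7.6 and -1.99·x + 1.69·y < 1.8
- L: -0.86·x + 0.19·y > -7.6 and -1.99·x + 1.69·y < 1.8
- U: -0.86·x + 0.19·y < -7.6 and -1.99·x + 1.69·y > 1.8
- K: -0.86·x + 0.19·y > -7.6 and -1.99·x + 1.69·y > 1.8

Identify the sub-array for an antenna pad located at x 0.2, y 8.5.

K

-0.86·0.2 + 0.19·8.5 = 1.443, which is > -7.6
-1.99·0.2 + 1.69·8.5 = 13.967, which is > 1.8
This sign pattern matches K.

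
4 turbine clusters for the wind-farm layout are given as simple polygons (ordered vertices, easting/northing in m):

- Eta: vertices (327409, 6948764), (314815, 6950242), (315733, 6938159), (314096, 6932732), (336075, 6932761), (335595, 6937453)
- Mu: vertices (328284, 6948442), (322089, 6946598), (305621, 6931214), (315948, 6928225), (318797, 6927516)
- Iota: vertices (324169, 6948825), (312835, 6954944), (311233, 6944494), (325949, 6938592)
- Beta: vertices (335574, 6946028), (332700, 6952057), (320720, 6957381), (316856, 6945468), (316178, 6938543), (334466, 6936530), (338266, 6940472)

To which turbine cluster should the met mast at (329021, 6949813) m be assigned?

Cast a ray rightward from (329021, 6949813). For each polygon, the edges (by vertex number in listed order) whose endpoints lie on opposite sides of northing = 6949813, where each meets that height, and whether that is right or left of the point:
Eta: 1–2 at easting≈318470.5 (left), 2–3 at easting≈314847.6 (left) → 0 crossings.
Mu: no edge straddles that height → 0 crossings.
Iota: 1–2 at easting≈322339.0 (left), 2–3 at easting≈312048.4 (left) → 0 crossings.
Beta: 1–2 at easting≈333769.7 (right), 3–4 at easting≈318265.3 (left) → 1 crossing.
Only Beta has an odd count, so the point is inside Beta.

Beta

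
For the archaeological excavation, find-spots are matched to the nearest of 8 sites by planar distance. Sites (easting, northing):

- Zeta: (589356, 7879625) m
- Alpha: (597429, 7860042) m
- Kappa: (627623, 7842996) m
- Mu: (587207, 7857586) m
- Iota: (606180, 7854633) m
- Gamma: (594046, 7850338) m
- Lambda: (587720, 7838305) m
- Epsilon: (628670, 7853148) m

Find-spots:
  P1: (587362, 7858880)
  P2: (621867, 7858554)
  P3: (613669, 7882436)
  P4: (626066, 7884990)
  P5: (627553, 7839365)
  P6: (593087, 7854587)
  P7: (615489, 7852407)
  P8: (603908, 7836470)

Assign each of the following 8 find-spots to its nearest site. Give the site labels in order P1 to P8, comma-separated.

P1 → Mu (d²=1698461.00)
P2 → Epsilon (d²=75505645.00)
P3 → Zeta (d²=599023690.00)
P4 → Epsilon (d²=1020693780.00)
P5 → Kappa (d²=13189061.00)
P6 → Gamma (d²=18973682.00)
P7 → Iota (d²=91612557.00)
P8 → Lambda (d²=265418569.00)

Mu, Epsilon, Zeta, Epsilon, Kappa, Gamma, Iota, Lambda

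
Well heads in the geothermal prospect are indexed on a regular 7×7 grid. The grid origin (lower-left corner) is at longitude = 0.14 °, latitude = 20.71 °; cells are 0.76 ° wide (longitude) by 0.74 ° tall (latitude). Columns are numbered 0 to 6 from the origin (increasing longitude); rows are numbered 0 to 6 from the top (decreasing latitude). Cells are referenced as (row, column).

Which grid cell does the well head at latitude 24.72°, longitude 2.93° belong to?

(1, 3)

Column index: ⌊(2.93 − 0.14) / 0.76⌋ = ⌊3.671⌋ = 3
Row offset from origin: ⌊(24.72 − 20.71) / 0.74⌋ = ⌊5.419⌋ = 5 → row 1 (counted from top)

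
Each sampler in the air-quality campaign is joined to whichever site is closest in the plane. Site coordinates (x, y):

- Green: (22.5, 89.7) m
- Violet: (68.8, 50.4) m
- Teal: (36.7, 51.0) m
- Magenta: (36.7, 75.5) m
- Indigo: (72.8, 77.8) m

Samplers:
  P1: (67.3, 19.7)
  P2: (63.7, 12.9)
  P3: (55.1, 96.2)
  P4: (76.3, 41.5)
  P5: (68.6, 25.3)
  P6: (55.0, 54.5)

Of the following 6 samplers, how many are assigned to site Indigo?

1

P1 → Violet
P2 → Violet
P3 → Indigo
P4 → Violet
P5 → Violet
P6 → Violet
1 of the 6 goes to Indigo.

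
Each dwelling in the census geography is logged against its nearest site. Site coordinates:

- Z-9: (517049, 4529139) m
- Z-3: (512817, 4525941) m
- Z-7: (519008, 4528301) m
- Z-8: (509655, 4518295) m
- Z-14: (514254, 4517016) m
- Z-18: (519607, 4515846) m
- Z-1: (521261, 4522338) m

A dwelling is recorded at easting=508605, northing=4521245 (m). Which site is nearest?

Z-8

Squared distances to each site:
Z-9: 133616372.000; Z-3: 39793360.000; Z-7: 158009545.000; Z-8: 9805000.000; Z-14: 49795642.000; Z-18: 150193205.000; Z-1: 161368985.000.
Minimum at Z-8.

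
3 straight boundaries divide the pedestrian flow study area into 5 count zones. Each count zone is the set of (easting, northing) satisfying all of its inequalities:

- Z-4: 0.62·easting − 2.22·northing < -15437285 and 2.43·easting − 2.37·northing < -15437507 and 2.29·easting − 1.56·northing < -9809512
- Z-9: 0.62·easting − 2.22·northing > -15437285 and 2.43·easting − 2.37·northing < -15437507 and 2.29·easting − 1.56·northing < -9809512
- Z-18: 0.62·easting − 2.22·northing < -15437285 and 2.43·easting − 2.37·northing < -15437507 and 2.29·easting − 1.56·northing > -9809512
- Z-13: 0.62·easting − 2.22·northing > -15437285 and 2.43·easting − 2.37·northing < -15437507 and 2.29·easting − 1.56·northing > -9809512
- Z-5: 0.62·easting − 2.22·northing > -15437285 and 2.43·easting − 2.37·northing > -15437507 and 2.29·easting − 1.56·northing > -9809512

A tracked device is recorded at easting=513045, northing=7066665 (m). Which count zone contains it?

Z-9

0.62·513045 − 2.22·7066665 = -15369908.400, which is > -15437285
2.43·513045 − 2.37·7066665 = -15501296.700, which is < -15437507
2.29·513045 − 1.56·7066665 = -9849124.350, which is < -9809512
This sign pattern matches Z-9.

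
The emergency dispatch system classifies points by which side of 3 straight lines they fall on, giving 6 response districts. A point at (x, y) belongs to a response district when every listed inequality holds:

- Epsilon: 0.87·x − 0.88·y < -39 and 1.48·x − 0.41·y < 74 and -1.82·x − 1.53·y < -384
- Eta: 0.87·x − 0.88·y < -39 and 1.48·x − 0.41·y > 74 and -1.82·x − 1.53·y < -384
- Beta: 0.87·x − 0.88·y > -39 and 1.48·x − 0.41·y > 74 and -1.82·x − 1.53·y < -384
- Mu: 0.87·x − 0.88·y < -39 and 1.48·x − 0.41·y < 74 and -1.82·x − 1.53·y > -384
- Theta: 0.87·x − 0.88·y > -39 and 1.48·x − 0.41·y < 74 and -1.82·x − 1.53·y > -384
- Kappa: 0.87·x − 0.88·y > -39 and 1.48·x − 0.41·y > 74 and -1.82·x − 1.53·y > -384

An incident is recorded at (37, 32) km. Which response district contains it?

0.87·37 − 0.88·32 = 4.030, which is > -39
1.48·37 − 0.41·32 = 41.640, which is < 74
-1.82·37 − 1.53·32 = -116.300, which is > -384
This sign pattern matches Theta.

Theta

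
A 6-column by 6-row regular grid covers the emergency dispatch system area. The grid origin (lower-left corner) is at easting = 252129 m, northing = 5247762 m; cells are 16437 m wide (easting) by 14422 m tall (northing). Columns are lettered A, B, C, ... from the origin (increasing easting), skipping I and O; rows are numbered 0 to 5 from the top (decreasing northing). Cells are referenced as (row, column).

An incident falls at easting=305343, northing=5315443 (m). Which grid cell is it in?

Column index: ⌊(305343 − 252129) / 16437⌋ = ⌊3.237⌋ = 3 → column D
Row offset from origin: ⌊(5315443 − 5247762) / 14422⌋ = ⌊4.693⌋ = 4 → row 1 (counted from top)

(1, D)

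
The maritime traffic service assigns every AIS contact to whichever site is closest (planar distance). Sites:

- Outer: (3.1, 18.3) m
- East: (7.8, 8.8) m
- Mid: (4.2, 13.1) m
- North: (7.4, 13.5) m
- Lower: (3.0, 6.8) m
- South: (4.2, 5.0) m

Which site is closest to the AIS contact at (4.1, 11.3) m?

Mid

Squared distances to each site:
Outer: 50.000; East: 19.940; Mid: 3.250; North: 15.730; Lower: 21.460; South: 39.700.
Minimum at Mid.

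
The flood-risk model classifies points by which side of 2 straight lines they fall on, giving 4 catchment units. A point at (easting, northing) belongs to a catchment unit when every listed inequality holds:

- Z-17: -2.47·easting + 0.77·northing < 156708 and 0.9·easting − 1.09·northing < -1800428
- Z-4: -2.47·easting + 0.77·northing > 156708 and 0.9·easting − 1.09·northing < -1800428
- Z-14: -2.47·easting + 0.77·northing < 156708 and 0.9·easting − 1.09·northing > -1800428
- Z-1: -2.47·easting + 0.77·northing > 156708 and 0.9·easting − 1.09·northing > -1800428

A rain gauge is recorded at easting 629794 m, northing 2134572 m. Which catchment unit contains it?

-2.47·629794 + 0.77·2134572 = 88029.260, which is < 156708
0.9·629794 − 1.09·2134572 = -1759868.880, which is > -1800428
This sign pattern matches Z-14.

Z-14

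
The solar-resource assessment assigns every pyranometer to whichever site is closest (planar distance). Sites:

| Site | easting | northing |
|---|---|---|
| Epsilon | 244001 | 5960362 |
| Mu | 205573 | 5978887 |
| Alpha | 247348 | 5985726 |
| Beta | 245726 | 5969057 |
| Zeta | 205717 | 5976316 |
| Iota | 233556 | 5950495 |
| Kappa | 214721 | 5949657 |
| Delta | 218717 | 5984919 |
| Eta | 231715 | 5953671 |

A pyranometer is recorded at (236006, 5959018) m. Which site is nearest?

Squared distances to each site:
Epsilon: 65726361.000; Mu: 1320944650.000; Alpha: 841958228.000; Beta: 195259921.000; Zeta: 1216644325.000; Iota: 78644029.000; Kappa: 540679546.000; Delta: 969771322.000; Eta: 47003090.000.
Minimum at Eta.

Eta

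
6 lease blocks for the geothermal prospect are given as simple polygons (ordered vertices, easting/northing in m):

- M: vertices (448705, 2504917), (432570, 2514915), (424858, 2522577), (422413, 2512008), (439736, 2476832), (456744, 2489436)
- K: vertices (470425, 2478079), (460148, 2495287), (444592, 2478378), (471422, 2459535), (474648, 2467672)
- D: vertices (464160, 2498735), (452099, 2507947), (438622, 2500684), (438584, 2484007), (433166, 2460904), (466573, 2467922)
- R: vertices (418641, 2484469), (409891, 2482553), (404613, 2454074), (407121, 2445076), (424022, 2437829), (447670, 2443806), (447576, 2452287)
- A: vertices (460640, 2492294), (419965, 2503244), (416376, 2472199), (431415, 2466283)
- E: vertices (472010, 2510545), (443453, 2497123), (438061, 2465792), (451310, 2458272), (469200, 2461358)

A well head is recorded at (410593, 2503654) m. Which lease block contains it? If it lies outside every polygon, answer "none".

Cast a ray rightward from (410593, 2503654). For each polygon, the edges (by vertex number in listed order) whose endpoints lie on opposite sides of northing = 2503654, where each meets that height, and whether that is right or left of the point:
M: 4–5 at easting≈426527.1 (right), 6–1 at easting≈449360.9 (right) → 2 crossings.
K: no edge straddles that height → 0 crossings.
D: 1–2 at easting≈457719.7 (right), 2–3 at easting≈444133.0 (right) → 2 crossings.
R: no edge straddles that height → 0 crossings.
A: no edge straddles that height → 0 crossings.
E: 1–2 at easting≈457348.5 (right), 5–1 at easting≈471616.3 (right) → 2 crossings.
All counts are even, so the point lies outside every listed polygon.

none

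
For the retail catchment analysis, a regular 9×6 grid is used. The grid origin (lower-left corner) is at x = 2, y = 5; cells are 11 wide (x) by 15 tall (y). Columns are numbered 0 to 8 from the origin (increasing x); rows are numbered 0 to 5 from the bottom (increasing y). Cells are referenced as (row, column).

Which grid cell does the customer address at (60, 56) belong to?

(3, 5)

Column index: ⌊(60 − 2) / 11⌋ = ⌊5.273⌋ = 5
Row offset from origin: ⌊(56 − 5) / 15⌋ = ⌊3.400⌋ = 3 → row 3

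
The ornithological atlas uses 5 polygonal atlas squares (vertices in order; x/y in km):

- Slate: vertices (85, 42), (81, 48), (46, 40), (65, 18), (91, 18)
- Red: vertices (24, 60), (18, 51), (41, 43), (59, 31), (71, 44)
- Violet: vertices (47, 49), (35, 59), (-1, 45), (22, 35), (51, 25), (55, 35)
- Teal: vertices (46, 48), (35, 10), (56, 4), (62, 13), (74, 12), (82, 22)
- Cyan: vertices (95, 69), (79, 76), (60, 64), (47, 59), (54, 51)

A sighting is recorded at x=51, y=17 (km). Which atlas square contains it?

Teal

Cast a ray rightward from (51, 17). For each polygon, the edges (by vertex number in listed order) whose endpoints lie on opposite sides of y = 17, where each meets that height, and whether that is right or left of the point:
Slate: no edge straddles that height → 0 crossings.
Red: no edge straddles that height → 0 crossings.
Violet: no edge straddles that height → 0 crossings.
Teal: 1–2 at x≈37.0 (left), 5–6 at x≈78.0 (right) → 1 crossing.
Cyan: no edge straddles that height → 0 crossings.
Only Teal has an odd count, so the point is inside Teal.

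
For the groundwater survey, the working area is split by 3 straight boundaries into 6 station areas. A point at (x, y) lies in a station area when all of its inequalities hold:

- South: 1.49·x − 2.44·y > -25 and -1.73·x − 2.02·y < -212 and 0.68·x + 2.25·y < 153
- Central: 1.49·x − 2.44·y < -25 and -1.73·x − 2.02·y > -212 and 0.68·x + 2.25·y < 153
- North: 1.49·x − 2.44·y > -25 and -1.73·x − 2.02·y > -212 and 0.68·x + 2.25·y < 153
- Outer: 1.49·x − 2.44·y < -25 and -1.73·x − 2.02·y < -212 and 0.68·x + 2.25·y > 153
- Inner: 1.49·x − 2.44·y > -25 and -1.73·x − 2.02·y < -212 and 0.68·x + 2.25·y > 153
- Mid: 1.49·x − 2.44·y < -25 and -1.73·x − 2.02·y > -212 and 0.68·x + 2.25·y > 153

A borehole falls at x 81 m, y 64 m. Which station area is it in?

Outer

1.49·81 − 2.44·64 = -35.470, which is < -25
-1.73·81 − 2.02·64 = -269.410, which is < -212
0.68·81 + 2.25·64 = 199.080, which is > 153
This sign pattern matches Outer.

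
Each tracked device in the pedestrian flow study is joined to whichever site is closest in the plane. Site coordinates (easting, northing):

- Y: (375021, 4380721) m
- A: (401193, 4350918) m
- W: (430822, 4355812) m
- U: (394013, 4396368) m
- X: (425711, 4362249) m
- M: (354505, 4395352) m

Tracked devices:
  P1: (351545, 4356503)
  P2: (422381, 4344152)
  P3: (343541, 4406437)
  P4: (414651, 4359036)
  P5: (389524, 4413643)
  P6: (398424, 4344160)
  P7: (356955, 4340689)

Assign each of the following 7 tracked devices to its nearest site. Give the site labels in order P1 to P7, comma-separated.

Y, W, M, X, U, A, Y

P1 → Y (d²=1137634100.00)
P2 → W (d²=207206081.00)
P3 → M (d²=243086521.00)
P4 → X (d²=132646969.00)
P5 → U (d²=318576746.00)
P6 → A (d²=53337925.00)
P7 → Y (d²=1928941380.00)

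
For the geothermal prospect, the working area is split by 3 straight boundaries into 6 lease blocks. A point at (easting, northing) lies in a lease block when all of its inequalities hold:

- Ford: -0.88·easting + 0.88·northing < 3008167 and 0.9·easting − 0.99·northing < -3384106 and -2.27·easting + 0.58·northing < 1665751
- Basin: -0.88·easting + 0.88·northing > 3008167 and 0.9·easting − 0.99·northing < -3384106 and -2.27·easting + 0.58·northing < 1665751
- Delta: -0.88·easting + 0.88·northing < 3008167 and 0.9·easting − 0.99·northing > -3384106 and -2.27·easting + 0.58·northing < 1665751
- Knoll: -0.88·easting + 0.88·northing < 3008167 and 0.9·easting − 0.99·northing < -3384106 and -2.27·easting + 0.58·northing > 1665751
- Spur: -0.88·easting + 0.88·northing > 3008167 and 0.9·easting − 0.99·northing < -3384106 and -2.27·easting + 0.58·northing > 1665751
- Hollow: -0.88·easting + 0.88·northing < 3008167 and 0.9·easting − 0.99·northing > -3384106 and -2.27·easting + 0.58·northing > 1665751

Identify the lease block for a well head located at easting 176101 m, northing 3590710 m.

-0.88·176101 + 0.88·3590710 = 3004855.920, which is < 3008167
0.9·176101 − 0.99·3590710 = -3396312.000, which is < -3384106
-2.27·176101 + 0.58·3590710 = 1682862.530, which is > 1665751
This sign pattern matches Knoll.

Knoll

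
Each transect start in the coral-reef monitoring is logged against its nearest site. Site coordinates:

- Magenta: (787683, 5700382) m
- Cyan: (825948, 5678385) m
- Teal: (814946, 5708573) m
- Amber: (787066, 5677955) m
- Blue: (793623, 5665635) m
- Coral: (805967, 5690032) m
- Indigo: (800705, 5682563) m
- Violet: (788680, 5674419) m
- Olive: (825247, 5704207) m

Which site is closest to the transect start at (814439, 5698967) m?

Teal

Squared distances to each site:
Magenta: 717885761.000; Cyan: 556075805.000; Teal: 92532285.000; Amber: 1190785273.000; Blue: 1544328080.000; Coral: 151609009.000; Indigo: 457713972.000; Violet: 1266130385.000; Olive: 144270464.000.
Minimum at Teal.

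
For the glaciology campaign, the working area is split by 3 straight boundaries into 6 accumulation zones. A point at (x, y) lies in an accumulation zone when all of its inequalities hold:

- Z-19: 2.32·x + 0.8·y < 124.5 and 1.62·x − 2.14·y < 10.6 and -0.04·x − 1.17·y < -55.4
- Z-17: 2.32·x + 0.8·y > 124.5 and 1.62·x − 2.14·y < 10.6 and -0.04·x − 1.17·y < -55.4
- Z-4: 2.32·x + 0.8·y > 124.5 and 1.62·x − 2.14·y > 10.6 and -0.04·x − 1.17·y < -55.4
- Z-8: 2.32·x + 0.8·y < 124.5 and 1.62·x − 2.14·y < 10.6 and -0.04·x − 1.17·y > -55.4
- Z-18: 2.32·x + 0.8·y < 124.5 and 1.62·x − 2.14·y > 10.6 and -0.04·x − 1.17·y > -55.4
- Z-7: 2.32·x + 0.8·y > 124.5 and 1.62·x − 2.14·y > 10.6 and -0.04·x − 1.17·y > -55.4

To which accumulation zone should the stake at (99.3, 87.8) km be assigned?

Z-17

2.32·99.3 + 0.8·87.8 = 300.616, which is > 124.5
1.62·99.3 − 2.14·87.8 = -27.026, which is < 10.6
-0.04·99.3 − 1.17·87.8 = -106.698, which is < -55.4
This sign pattern matches Z-17.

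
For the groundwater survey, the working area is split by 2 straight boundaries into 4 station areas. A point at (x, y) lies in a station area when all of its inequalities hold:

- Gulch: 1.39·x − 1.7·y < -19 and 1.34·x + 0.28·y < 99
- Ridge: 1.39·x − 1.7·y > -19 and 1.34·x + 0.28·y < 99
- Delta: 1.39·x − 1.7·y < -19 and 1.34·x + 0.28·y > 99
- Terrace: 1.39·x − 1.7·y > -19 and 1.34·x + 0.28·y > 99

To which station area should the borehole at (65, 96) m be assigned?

1.39·65 − 1.7·96 = -72.850, which is < -19
1.34·65 + 0.28·96 = 113.980, which is > 99
This sign pattern matches Delta.

Delta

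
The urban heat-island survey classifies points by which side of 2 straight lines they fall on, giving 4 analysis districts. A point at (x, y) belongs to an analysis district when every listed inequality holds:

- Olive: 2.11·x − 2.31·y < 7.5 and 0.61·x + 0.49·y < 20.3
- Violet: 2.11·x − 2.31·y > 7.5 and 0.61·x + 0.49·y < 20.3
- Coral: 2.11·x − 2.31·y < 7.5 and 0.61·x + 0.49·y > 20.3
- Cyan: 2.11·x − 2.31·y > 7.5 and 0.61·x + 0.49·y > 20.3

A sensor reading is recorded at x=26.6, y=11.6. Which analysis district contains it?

2.11·26.6 − 2.31·11.6 = 29.330, which is > 7.5
0.61·26.6 + 0.49·11.6 = 21.910, which is > 20.3
This sign pattern matches Cyan.

Cyan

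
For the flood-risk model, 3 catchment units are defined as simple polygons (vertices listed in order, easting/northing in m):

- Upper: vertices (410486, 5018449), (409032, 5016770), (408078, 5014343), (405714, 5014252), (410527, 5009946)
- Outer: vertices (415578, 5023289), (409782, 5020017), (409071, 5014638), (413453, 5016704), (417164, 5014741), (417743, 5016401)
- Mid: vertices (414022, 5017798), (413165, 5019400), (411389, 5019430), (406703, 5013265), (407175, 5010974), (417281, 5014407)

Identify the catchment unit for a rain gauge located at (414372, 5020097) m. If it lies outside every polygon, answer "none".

Outer

Cast a ray rightward from (414372, 5020097). For each polygon, the edges (by vertex number in listed order) whose endpoints lie on opposite sides of northing = 5020097, where each meets that height, and whether that is right or left of the point:
Upper: no edge straddles that height → 0 crossings.
Outer: 1–2 at easting≈409923.7 (left), 6–1 at easting≈416581.3 (right) → 1 crossing.
Mid: no edge straddles that height → 0 crossings.
Only Outer has an odd count, so the point is inside Outer.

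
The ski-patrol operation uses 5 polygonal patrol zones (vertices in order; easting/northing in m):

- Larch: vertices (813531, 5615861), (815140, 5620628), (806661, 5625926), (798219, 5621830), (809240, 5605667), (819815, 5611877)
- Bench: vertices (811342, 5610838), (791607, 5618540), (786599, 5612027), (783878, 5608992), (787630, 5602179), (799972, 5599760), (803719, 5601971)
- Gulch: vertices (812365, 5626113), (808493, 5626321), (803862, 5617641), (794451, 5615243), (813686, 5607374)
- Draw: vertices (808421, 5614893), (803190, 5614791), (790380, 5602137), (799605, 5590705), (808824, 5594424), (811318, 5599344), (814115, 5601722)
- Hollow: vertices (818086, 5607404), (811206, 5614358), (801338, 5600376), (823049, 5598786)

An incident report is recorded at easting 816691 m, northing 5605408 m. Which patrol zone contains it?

Hollow

Cast a ray rightward from (816691, 5605408). For each polygon, the edges (by vertex number in listed order) whose endpoints lie on opposite sides of northing = 5605408, where each meets that height, and whether that is right or left of the point:
Larch: no edge straddles that height → 0 crossings.
Bench: 4–5 at easting≈785851.8 (left), 7–1 at easting≈806673.8 (left) → 0 crossings.
Gulch: no edge straddles that height → 0 crossings.
Draw: 2–3 at easting≈793691.3 (left), 7–1 at easting≈812521.5 (left) → 0 crossings.
Hollow: 2–3 at easting≈804889.4 (left), 4–1 at easting≈819235.5 (right) → 1 crossing.
Only Hollow has an odd count, so the point is inside Hollow.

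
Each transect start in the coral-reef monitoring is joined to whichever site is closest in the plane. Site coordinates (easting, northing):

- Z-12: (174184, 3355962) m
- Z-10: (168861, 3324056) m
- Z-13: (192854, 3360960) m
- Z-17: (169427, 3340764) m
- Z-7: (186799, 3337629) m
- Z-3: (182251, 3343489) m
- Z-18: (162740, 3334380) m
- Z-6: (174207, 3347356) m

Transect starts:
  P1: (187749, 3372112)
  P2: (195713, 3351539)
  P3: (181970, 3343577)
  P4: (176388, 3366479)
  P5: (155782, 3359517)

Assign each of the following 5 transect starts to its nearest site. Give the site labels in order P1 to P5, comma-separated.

Z-13, Z-13, Z-3, Z-12, Z-12

P1 → Z-13 (d²=150428129.00)
P2 → Z-13 (d²=96929122.00)
P3 → Z-3 (d²=86705.00)
P4 → Z-12 (d²=115464905.00)
P5 → Z-12 (d²=351271629.00)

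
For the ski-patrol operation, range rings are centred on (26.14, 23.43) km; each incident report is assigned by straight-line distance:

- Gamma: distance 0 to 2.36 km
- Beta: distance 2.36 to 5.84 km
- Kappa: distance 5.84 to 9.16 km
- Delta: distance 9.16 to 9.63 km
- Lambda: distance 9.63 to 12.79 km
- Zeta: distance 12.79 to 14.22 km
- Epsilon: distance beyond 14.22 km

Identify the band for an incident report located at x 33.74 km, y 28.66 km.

Distance = √((33.74−26.14)² + (28.66−23.43)²) = √(57.760 + 27.353) = 9.226 km.
9.16 ≤ 9.226 < 9.63 → Delta.

Delta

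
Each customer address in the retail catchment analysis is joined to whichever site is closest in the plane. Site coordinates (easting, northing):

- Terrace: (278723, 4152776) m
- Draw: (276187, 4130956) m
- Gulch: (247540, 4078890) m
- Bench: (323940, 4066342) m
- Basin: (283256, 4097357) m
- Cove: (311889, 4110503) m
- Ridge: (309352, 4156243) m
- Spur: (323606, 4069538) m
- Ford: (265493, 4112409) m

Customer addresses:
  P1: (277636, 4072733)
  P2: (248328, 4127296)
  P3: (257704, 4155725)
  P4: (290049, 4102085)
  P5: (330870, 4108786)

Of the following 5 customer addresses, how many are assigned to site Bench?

0

P1 → Basin
P2 → Ford
P3 → Terrace
P4 → Basin
P5 → Cove
0 of the 5 go to Bench.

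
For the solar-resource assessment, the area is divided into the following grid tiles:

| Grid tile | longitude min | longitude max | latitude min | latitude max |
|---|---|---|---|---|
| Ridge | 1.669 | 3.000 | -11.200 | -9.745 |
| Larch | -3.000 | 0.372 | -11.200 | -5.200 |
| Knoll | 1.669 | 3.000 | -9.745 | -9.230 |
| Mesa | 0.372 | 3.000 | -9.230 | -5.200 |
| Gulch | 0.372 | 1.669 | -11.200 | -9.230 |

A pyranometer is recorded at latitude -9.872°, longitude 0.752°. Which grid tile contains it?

The point has longitude = 0.752 and latitude = -9.872.
Only Gulch satisfies 0.372 ≤ longitude ≤ 1.669 and -11.200 ≤ latitude ≤ -9.230.

Gulch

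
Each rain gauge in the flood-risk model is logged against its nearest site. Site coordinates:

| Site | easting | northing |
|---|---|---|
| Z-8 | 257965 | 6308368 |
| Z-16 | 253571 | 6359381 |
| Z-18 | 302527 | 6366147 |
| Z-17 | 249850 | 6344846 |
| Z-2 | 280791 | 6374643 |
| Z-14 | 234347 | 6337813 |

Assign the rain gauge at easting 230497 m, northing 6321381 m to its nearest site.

Z-14

Squared distances to each site:
Z-8: 923829193.000; Z-16: 1976409476.000; Z-18: 7192315656.000; Z-17: 925144834.000; Z-2: 5366327080.000; Z-14: 284833124.000.
Minimum at Z-14.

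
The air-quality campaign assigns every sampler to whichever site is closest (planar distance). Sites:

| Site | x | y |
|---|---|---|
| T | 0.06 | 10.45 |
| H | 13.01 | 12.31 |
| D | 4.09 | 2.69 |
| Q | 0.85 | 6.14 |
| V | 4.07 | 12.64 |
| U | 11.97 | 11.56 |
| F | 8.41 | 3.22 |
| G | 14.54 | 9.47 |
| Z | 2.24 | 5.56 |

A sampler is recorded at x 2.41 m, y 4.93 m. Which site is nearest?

Z

Squared distances to each site:
T: 35.993; H: 166.824; D: 7.840; Q: 3.898; V: 62.200; U: 135.351; F: 38.924; G: 167.748; Z: 0.426.
Minimum at Z.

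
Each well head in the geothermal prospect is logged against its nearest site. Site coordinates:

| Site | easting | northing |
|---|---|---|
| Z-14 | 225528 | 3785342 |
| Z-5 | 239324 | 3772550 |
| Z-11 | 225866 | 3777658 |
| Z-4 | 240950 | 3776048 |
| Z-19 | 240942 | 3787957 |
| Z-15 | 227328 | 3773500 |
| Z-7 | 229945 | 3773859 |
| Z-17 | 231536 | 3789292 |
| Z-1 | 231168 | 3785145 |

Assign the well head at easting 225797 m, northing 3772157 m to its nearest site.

Z-15

Squared distances to each site:
Z-14: 173916586.000; Z-5: 183134178.000; Z-11: 30265762.000; Z-4: 244753290.000; Z-19: 479011025.000; Z-15: 4147610.000; Z-7: 20102708.000; Z-17: 326544346.000; Z-1: 197535785.000.
Minimum at Z-15.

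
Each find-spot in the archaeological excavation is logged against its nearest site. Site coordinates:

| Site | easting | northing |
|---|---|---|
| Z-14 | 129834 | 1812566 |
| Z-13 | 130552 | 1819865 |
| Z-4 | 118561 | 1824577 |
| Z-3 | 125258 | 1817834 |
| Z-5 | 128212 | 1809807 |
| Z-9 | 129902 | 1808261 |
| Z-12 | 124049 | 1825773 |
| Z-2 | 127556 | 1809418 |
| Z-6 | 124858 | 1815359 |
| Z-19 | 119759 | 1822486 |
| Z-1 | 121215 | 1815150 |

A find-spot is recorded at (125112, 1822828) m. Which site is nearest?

Z-12

Squared distances to each site:
Z-14: 127605928.000; Z-13: 38372969.000; Z-4: 45974602.000; Z-3: 24961352.000; Z-5: 179156441.000; Z-9: 235141589.000; Z-12: 9802994.000; Z-2: 185801236.000; Z-6: 55850477.000; Z-19: 28771573.000; Z-1: 74138293.000.
Minimum at Z-12.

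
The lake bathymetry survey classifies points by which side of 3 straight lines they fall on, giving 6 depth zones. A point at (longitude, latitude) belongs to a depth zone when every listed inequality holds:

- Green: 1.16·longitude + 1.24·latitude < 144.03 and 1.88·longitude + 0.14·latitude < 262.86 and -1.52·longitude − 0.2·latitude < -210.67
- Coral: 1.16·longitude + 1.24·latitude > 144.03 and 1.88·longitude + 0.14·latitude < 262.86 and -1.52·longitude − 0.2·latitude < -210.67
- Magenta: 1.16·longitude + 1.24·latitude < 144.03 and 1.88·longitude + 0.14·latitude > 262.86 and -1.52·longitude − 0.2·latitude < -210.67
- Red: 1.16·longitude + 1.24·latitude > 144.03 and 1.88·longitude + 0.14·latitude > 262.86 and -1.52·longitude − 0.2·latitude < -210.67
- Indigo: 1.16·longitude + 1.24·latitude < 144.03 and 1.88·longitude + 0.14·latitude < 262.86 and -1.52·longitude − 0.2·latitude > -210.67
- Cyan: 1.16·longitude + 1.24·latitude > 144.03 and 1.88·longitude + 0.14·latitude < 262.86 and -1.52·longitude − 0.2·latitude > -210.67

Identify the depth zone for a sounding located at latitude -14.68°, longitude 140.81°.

1.16·140.81 + 1.24·-14.68 = 145.136, which is > 144.03
1.88·140.81 + 0.14·-14.68 = 262.668, which is < 262.86
-1.52·140.81 − 0.2·-14.68 = -211.095, which is < -210.67
This sign pattern matches Coral.

Coral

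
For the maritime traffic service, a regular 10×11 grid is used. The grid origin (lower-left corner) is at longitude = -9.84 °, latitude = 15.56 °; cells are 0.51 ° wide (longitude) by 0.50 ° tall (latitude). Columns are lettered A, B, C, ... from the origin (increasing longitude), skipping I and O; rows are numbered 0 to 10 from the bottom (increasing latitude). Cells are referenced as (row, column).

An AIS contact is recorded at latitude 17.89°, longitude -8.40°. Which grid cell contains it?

(4, C)

Column index: ⌊(-8.40 − -9.84) / 0.51⌋ = ⌊2.824⌋ = 2 → column C
Row offset from origin: ⌊(17.89 − 15.56) / 0.50⌋ = ⌊4.660⌋ = 4 → row 4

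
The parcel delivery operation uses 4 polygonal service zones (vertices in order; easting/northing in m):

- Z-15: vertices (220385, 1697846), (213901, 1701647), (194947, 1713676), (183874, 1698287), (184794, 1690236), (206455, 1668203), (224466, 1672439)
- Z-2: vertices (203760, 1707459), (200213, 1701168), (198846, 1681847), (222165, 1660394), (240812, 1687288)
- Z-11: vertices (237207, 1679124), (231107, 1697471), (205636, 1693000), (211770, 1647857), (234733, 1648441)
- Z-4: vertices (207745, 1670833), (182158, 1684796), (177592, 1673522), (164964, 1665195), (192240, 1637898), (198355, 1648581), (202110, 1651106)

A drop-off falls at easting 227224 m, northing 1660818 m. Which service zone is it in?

Cast a ray rightward from (227224, 1660818). For each polygon, the edges (by vertex number in listed order) whose endpoints lie on opposite sides of northing = 1660818, where each meets that height, and whether that is right or left of the point:
Z-15: no edge straddles that height → 0 crossings.
Z-2: 3–4 at easting≈221704.1 (left), 4–5 at easting≈222459.0 (left) → 0 crossings.
Z-11: 3–4 at easting≈210008.9 (left), 5–1 at easting≈235731.0 (right) → 1 crossing.
Z-4: 4–5 at easting≈169337.6 (left), 7–1 at easting≈204884.2 (left) → 0 crossings.
Only Z-11 has an odd count, so the point is inside Z-11.

Z-11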